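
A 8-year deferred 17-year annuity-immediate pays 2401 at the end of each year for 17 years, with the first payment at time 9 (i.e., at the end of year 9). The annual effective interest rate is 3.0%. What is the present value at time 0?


PV at time 8 of the 17-year annuity-immediate:
a_n = 2401 * (1-(1+0.03)^(-17))/0.03 = 31611.8505
Discount back 8 years to time 0:
PV = 31611.8505 * (1+0.03)^(-8)
= 31611.8505 * 0.789409
= 24954.6867


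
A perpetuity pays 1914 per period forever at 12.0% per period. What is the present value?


PV = PMT / i
= 1914 / 0.12
= 15950.0


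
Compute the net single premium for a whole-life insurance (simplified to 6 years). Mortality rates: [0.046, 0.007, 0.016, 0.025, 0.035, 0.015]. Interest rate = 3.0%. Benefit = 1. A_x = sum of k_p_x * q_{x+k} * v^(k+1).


v = 0.970874
Year 0: k_p_x=1.0, q=0.046, term=0.04466
Year 1: k_p_x=0.954, q=0.007, term=0.006295
Year 2: k_p_x=0.947322, q=0.016, term=0.013871
Year 3: k_p_x=0.932165, q=0.025, term=0.020705
Year 4: k_p_x=0.908861, q=0.035, term=0.02744
Year 5: k_p_x=0.877051, q=0.015, term=0.011018
A_x = 0.124


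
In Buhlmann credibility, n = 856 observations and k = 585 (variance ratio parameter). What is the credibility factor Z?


Z = n / (n + k)
= 856 / (856 + 585)
= 856 / 1441
= 0.594


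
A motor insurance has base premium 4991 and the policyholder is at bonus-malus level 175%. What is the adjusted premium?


adjusted = base * BM_level / 100
= 4991 * 175 / 100
= 4991 * 1.75
= 8734.25


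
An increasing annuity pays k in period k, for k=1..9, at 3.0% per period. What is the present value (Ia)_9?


(Ia)_n = sum_{k=1}^{n} k * v^k, v = 1/(1+i)
v = 0.970874
Sum computed term by term:
(Ia)_9 = 37.3981


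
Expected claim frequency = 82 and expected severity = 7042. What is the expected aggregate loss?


E[S] = E[N] * E[X]
= 82 * 7042
= 577444


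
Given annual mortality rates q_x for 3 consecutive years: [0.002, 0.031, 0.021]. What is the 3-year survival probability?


p_k = 1 - q_k for each year
Survival = product of (1 - q_k)
= 0.998 * 0.969 * 0.979
= 0.9468


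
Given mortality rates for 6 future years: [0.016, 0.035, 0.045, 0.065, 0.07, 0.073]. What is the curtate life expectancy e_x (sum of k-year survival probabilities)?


e_x = sum_{k=1}^{n} k_p_x
k_p_x values:
  1_p_x = 0.984
  2_p_x = 0.94956
  3_p_x = 0.90683
  4_p_x = 0.847886
  5_p_x = 0.788534
  6_p_x = 0.730971
e_x = 5.2078


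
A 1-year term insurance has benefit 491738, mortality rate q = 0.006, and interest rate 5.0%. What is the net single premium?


NSP = benefit * q * v
v = 1/(1+i) = 0.952381
NSP = 491738 * 0.006 * 0.952381
= 2809.9314


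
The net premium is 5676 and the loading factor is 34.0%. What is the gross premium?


Gross = net * (1 + loading)
= 5676 * (1 + 0.34)
= 5676 * 1.34
= 7605.84


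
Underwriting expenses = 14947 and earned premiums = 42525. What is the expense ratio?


Expense ratio = expenses / premiums
= 14947 / 42525
= 0.3515


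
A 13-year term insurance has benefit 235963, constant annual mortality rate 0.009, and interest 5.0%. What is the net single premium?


NSP = benefit * sum_{k=0}^{n-1} k_p_x * q * v^(k+1)
With constant q=0.009, v=0.952381
Sum = 0.080616
NSP = 235963 * 0.080616
= 19022.4339


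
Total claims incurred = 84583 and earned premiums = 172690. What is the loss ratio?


Loss ratio = claims / premiums
= 84583 / 172690
= 0.4898


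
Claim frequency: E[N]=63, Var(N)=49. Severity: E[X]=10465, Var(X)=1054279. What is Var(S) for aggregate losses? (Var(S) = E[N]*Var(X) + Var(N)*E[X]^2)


Var(S) = E[N]*Var(X) + Var(N)*E[X]^2
= 63*1054279 + 49*10465^2
= 66419577 + 5366295025
= 5.4327e+09


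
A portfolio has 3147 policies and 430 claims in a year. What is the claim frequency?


frequency = claims / policies
= 430 / 3147
= 0.1366


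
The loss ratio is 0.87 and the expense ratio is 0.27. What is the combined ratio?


Combined ratio = loss ratio + expense ratio
= 0.87 + 0.27
= 1.14


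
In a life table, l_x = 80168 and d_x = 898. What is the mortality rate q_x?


q_x = d_x / l_x
= 898 / 80168
= 0.0112


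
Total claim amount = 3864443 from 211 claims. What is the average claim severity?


severity = total / number
= 3864443 / 211
= 18314.8957


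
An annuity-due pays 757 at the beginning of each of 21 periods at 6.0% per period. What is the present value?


PV_due = PMT * (1-(1+i)^(-n))/i * (1+i)
PV_immediate = 8905.406
PV_due = 8905.406 * 1.06
= 9439.7304


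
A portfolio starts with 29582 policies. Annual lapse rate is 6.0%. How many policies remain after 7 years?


remaining = initial * (1 - lapse)^years
= 29582 * (1 - 0.06)^7
= 29582 * 0.648478
= 19183.2642


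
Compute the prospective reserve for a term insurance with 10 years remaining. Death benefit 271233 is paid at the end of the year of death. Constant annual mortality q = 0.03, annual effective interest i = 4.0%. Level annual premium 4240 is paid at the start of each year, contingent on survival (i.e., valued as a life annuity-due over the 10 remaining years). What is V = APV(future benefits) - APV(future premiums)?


v = 1/(1+i) = 0.961538
APV(future benefits) per unit = sum_{k=0}^{9} k_p_x * q * v^(k+1) = 0.215067
APV(future benefits) = 271233 * 0.215067 = 58333.2307
Life annuity-due factor ä_{x:10} = sum_{k=0}^{9} k_p_x * v^k = 7.455651
APV(future premiums) = 4240 * 7.455651 = 31611.9614
V = 58333.2307 - 31611.9614
= 26721.2693


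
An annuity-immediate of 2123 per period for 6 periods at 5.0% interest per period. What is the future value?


FV = PMT * ((1+i)^n - 1) / i
= 2123 * ((1.05)^6 - 1) / 0.05
= 2123 * (1.340096 - 1) / 0.05
= 14440.4609


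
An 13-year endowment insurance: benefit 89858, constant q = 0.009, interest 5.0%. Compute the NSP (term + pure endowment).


Term component = 7244.008
Pure endowment = 13_p_x * v^13 * benefit = 0.889114 * 0.530321 * 89858 = 42369.5029
NSP = 49613.5109


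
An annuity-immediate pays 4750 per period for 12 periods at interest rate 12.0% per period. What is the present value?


PV = PMT * (1 - (1+i)^(-n)) / i
= 4750 * (1 - (1+0.12)^(-12)) / 0.12
= 4750 * (1 - 0.256675) / 0.12
= 4750 * 6.194374
= 29423.2776


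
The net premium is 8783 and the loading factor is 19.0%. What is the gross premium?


Gross = net * (1 + loading)
= 8783 * (1 + 0.19)
= 8783 * 1.19
= 10451.77


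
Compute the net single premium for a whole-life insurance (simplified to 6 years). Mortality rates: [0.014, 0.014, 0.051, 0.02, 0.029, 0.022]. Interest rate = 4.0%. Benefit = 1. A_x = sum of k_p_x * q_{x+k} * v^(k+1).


v = 0.961538
Year 0: k_p_x=1.0, q=0.014, term=0.013462
Year 1: k_p_x=0.986, q=0.014, term=0.012763
Year 2: k_p_x=0.972196, q=0.051, term=0.044078
Year 3: k_p_x=0.922614, q=0.02, term=0.015773
Year 4: k_p_x=0.904162, q=0.029, term=0.021551
Year 5: k_p_x=0.877941, q=0.022, term=0.015265
A_x = 0.1229


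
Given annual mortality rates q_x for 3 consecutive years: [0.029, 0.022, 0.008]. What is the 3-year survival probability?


p_k = 1 - q_k for each year
Survival = product of (1 - q_k)
= 0.971 * 0.978 * 0.992
= 0.942


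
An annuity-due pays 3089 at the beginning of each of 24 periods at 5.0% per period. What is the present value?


PV_due = PMT * (1-(1+i)^(-n))/i * (1+i)
PV_immediate = 42624.0045
PV_due = 42624.0045 * 1.05
= 44755.2047


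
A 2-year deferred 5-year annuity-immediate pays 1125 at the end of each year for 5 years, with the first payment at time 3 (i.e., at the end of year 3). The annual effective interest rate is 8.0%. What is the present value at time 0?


PV at time 2 of the 5-year annuity-immediate:
a_n = 1125 * (1-(1+0.08)^(-5))/0.08 = 4491.7988
Discount back 2 years to time 0:
PV = 4491.7988 * (1+0.08)^(-2)
= 4491.7988 * 0.857339
= 3850.9935


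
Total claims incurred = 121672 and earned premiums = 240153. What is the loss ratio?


Loss ratio = claims / premiums
= 121672 / 240153
= 0.5066


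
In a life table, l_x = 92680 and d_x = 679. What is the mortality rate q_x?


q_x = d_x / l_x
= 679 / 92680
= 0.0073


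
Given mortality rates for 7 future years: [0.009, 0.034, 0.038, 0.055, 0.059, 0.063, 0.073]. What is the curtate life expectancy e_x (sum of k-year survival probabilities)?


e_x = sum_{k=1}^{n} k_p_x
k_p_x values:
  1_p_x = 0.991
  2_p_x = 0.957306
  3_p_x = 0.920928
  4_p_x = 0.870277
  5_p_x = 0.818931
  6_p_x = 0.767338
  7_p_x = 0.711323
e_x = 6.0371


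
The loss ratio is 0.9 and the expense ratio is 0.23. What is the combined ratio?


Combined ratio = loss ratio + expense ratio
= 0.9 + 0.23
= 1.13


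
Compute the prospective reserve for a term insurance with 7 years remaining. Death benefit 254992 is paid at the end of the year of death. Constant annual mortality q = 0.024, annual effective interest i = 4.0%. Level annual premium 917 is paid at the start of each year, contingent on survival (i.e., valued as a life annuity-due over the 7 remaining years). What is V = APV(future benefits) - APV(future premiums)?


v = 1/(1+i) = 0.961538
APV(future benefits) per unit = sum_{k=0}^{6} k_p_x * q * v^(k+1) = 0.134593
APV(future benefits) = 254992 * 0.134593 = 34320.2078
Life annuity-due factor ä_{x:7} = sum_{k=0}^{6} k_p_x * v^k = 5.832375
APV(future premiums) = 917 * 5.832375 = 5348.288
V = 34320.2078 - 5348.288
= 28971.9198


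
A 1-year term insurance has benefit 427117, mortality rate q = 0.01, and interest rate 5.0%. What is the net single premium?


NSP = benefit * q * v
v = 1/(1+i) = 0.952381
NSP = 427117 * 0.01 * 0.952381
= 4067.781


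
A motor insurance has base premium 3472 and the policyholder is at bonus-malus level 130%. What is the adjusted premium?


adjusted = base * BM_level / 100
= 3472 * 130 / 100
= 3472 * 1.3
= 4513.6


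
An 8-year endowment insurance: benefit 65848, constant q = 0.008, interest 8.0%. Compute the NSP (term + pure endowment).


Term component = 2953.3157
Pure endowment = 8_p_x * v^8 * benefit = 0.937764 * 0.540269 * 65848 = 33361.5271
NSP = 36314.8428


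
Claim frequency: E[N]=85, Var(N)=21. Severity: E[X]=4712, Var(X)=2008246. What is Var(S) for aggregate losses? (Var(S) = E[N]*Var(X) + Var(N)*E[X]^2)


Var(S) = E[N]*Var(X) + Var(N)*E[X]^2
= 85*2008246 + 21*4712^2
= 170700910 + 466261824
= 6.3696e+08


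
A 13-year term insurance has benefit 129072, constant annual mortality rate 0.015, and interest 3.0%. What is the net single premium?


NSP = benefit * sum_{k=0}^{n-1} k_p_x * q * v^(k+1)
With constant q=0.015, v=0.970874
Sum = 0.146839
NSP = 129072 * 0.146839
= 18952.7934


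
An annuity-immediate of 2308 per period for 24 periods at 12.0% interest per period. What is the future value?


FV = PMT * ((1+i)^n - 1) / i
= 2308 * ((1.12)^24 - 1) / 0.12
= 2308 * (15.178629 - 1) / 0.12
= 272702.2965


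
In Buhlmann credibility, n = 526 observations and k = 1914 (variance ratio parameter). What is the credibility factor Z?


Z = n / (n + k)
= 526 / (526 + 1914)
= 526 / 2440
= 0.2156


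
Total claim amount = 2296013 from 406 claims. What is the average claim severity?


severity = total / number
= 2296013 / 406
= 5655.2044


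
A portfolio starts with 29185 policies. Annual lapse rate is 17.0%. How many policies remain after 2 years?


remaining = initial * (1 - lapse)^years
= 29185 * (1 - 0.17)^2
= 29185 * 0.6889
= 20105.5465


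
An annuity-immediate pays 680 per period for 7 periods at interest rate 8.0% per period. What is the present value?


PV = PMT * (1 - (1+i)^(-n)) / i
= 680 * (1 - (1+0.08)^(-7)) / 0.08
= 680 * (1 - 0.58349) / 0.08
= 680 * 5.20637
= 3540.3316


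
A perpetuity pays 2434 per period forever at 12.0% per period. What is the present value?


PV = PMT / i
= 2434 / 0.12
= 20283.3333


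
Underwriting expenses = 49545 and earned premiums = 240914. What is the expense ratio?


Expense ratio = expenses / premiums
= 49545 / 240914
= 0.2057


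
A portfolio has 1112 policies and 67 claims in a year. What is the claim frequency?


frequency = claims / policies
= 67 / 1112
= 0.0603


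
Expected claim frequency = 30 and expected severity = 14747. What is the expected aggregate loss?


E[S] = E[N] * E[X]
= 30 * 14747
= 442410


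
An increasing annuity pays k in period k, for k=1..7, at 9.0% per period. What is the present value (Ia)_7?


(Ia)_n = sum_{k=1}^{n} k * v^k, v = 1/(1+i)
v = 0.917431
Sum computed term by term:
(Ia)_7 = 18.4075


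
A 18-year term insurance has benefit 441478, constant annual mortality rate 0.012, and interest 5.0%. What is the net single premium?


NSP = benefit * sum_{k=0}^{n-1} k_p_x * q * v^(k+1)
With constant q=0.012, v=0.952381
Sum = 0.128833
NSP = 441478 * 0.128833
= 56876.96


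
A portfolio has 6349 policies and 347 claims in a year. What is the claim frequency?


frequency = claims / policies
= 347 / 6349
= 0.0547


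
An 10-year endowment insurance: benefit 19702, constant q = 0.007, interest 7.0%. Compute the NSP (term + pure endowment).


Term component = 942.3555
Pure endowment = 10_p_x * v^10 * benefit = 0.932164 * 0.508349 * 19702 = 9336.0899
NSP = 10278.4453


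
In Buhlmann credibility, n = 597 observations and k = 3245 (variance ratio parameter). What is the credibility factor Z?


Z = n / (n + k)
= 597 / (597 + 3245)
= 597 / 3842
= 0.1554


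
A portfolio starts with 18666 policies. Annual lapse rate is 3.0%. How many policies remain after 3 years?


remaining = initial * (1 - lapse)^years
= 18666 * (1 - 0.03)^3
= 18666 * 0.912673
= 17035.9542


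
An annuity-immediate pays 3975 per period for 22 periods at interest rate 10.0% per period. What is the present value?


PV = PMT * (1 - (1+i)^(-n)) / i
= 3975 * (1 - (1+0.1)^(-22)) / 0.1
= 3975 * (1 - 0.122846) / 0.1
= 3975 * 8.77154
= 34866.8726


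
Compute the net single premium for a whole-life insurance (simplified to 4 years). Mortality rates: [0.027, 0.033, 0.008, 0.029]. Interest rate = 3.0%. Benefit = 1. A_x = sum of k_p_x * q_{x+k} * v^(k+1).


v = 0.970874
Year 0: k_p_x=1.0, q=0.027, term=0.026214
Year 1: k_p_x=0.973, q=0.033, term=0.030266
Year 2: k_p_x=0.940891, q=0.008, term=0.006888
Year 3: k_p_x=0.933364, q=0.029, term=0.024049
A_x = 0.0874


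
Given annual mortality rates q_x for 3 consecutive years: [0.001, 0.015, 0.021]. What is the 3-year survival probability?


p_k = 1 - q_k for each year
Survival = product of (1 - q_k)
= 0.999 * 0.985 * 0.979
= 0.9634


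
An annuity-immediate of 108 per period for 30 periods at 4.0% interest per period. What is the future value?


FV = PMT * ((1+i)^n - 1) / i
= 108 * ((1.04)^30 - 1) / 0.04
= 108 * (3.243398 - 1) / 0.04
= 6057.1733


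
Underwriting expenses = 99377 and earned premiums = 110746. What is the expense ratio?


Expense ratio = expenses / premiums
= 99377 / 110746
= 0.8973


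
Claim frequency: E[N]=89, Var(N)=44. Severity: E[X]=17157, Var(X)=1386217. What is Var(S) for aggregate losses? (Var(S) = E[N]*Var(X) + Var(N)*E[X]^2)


Var(S) = E[N]*Var(X) + Var(N)*E[X]^2
= 89*1386217 + 44*17157^2
= 123373313 + 12951956556
= 1.3075e+10


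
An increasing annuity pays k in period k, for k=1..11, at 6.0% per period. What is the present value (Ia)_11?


(Ia)_n = sum_{k=1}^{n} k * v^k, v = 1/(1+i)
v = 0.943396
Sum computed term by term:
(Ia)_11 = 42.7571


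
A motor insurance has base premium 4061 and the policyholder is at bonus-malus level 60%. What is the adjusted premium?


adjusted = base * BM_level / 100
= 4061 * 60 / 100
= 4061 * 0.6
= 2436.6


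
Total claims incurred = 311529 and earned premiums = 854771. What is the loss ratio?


Loss ratio = claims / premiums
= 311529 / 854771
= 0.3645


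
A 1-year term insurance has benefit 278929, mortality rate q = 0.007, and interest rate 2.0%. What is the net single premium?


NSP = benefit * q * v
v = 1/(1+i) = 0.980392
NSP = 278929 * 0.007 * 0.980392
= 1914.2186


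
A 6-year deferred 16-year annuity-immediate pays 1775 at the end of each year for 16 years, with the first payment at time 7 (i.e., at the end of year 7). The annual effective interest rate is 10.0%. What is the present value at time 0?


PV at time 6 of the 16-year annuity-immediate:
a_n = 1775 * (1-(1+0.1)^(-16))/0.1 = 13887.0828
Discount back 6 years to time 0:
PV = 13887.0828 * (1+0.1)^(-6)
= 13887.0828 * 0.564474
= 7838.8962


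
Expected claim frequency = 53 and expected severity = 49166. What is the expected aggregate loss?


E[S] = E[N] * E[X]
= 53 * 49166
= 2.6058e+06


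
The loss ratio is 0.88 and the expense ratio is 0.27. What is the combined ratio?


Combined ratio = loss ratio + expense ratio
= 0.88 + 0.27
= 1.15


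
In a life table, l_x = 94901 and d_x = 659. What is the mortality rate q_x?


q_x = d_x / l_x
= 659 / 94901
= 0.0069


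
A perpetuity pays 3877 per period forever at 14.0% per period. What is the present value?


PV = PMT / i
= 3877 / 0.14
= 27692.8571


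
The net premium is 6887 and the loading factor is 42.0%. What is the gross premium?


Gross = net * (1 + loading)
= 6887 * (1 + 0.42)
= 6887 * 1.42
= 9779.54


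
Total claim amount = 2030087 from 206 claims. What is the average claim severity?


severity = total / number
= 2030087 / 206
= 9854.7913


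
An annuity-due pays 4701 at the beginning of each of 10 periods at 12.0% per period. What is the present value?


PV_due = PMT * (1-(1+i)^(-n))/i * (1+i)
PV_immediate = 26561.6985
PV_due = 26561.6985 * 1.12
= 29749.1023


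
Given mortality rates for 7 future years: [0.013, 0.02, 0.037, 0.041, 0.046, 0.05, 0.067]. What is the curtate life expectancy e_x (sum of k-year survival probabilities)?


e_x = sum_{k=1}^{n} k_p_x
k_p_x values:
  1_p_x = 0.987
  2_p_x = 0.96726
  3_p_x = 0.931471
  4_p_x = 0.893281
  5_p_x = 0.85219
  6_p_x = 0.809581
  7_p_x = 0.755339
e_x = 6.1961


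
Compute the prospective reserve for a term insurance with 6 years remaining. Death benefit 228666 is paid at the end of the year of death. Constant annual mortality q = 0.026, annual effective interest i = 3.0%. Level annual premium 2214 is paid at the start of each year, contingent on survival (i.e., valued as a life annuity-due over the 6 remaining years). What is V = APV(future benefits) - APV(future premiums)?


v = 1/(1+i) = 0.970874
APV(future benefits) per unit = sum_{k=0}^{5} k_p_x * q * v^(k+1) = 0.132303
APV(future benefits) = 228666 * 0.132303 = 30253.1554
Life annuity-due factor ä_{x:6} = sum_{k=0}^{5} k_p_x * v^k = 5.241227
APV(future premiums) = 2214 * 5.241227 = 11604.0763
V = 30253.1554 - 11604.0763
= 18649.0791


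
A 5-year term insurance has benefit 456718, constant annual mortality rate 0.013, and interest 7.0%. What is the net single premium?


NSP = benefit * sum_{k=0}^{n-1} k_p_x * q * v^(k+1)
With constant q=0.013, v=0.934579
Sum = 0.052026
NSP = 456718 * 0.052026
= 23761.3922


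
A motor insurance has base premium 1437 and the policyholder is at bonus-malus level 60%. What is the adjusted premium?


adjusted = base * BM_level / 100
= 1437 * 60 / 100
= 1437 * 0.6
= 862.2


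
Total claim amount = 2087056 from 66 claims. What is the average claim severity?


severity = total / number
= 2087056 / 66
= 31622.0606


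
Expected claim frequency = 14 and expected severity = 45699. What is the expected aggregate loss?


E[S] = E[N] * E[X]
= 14 * 45699
= 639786


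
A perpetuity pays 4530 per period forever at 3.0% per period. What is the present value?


PV = PMT / i
= 4530 / 0.03
= 151000.0


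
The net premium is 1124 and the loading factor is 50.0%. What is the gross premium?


Gross = net * (1 + loading)
= 1124 * (1 + 0.5)
= 1124 * 1.5
= 1686.0


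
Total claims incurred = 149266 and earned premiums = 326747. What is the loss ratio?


Loss ratio = claims / premiums
= 149266 / 326747
= 0.4568


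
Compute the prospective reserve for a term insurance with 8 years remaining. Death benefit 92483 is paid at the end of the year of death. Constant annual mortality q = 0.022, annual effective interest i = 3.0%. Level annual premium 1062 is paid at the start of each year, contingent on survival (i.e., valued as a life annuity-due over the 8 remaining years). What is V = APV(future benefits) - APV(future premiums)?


v = 1/(1+i) = 0.970874
APV(future benefits) per unit = sum_{k=0}^{7} k_p_x * q * v^(k+1) = 0.143544
APV(future benefits) = 92483 * 0.143544 = 13275.4148
Life annuity-due factor ä_{x:8} = sum_{k=0}^{7} k_p_x * v^k = 6.720487
APV(future premiums) = 1062 * 6.720487 = 7137.157
V = 13275.4148 - 7137.157
= 6138.2578


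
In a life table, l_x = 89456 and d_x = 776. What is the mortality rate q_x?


q_x = d_x / l_x
= 776 / 89456
= 0.0087


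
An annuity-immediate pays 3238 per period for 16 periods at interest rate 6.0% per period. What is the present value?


PV = PMT * (1 - (1+i)^(-n)) / i
= 3238 * (1 - (1+0.06)^(-16)) / 0.06
= 3238 * (1 - 0.393646) / 0.06
= 3238 * 10.105895
= 32722.8889


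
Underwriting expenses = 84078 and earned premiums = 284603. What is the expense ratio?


Expense ratio = expenses / premiums
= 84078 / 284603
= 0.2954


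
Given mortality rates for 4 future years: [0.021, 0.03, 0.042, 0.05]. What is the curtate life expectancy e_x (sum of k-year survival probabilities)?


e_x = sum_{k=1}^{n} k_p_x
k_p_x values:
  1_p_x = 0.979
  2_p_x = 0.94963
  3_p_x = 0.909746
  4_p_x = 0.864258
e_x = 3.7026


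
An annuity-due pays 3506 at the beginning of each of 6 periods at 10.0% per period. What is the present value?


PV_due = PMT * (1-(1+i)^(-n))/i * (1+i)
PV_immediate = 15269.544
PV_due = 15269.544 * 1.1
= 16796.4984


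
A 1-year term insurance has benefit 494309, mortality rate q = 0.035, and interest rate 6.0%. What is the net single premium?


NSP = benefit * q * v
v = 1/(1+i) = 0.943396
NSP = 494309 * 0.035 * 0.943396
= 16321.5236


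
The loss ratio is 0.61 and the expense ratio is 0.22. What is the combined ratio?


Combined ratio = loss ratio + expense ratio
= 0.61 + 0.22
= 0.83


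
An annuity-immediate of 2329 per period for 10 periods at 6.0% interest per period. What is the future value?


FV = PMT * ((1+i)^n - 1) / i
= 2329 * ((1.06)^10 - 1) / 0.06
= 2329 * (1.790848 - 1) / 0.06
= 30698.0714


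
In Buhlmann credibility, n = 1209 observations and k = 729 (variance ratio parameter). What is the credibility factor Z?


Z = n / (n + k)
= 1209 / (1209 + 729)
= 1209 / 1938
= 0.6238


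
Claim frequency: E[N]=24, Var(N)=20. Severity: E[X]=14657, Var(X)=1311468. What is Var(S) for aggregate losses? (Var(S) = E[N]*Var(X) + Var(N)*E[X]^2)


Var(S) = E[N]*Var(X) + Var(N)*E[X]^2
= 24*1311468 + 20*14657^2
= 31475232 + 4296552980
= 4.3280e+09


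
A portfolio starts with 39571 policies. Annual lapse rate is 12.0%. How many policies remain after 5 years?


remaining = initial * (1 - lapse)^years
= 39571 * (1 - 0.12)^5
= 39571 * 0.527732
= 20882.8797


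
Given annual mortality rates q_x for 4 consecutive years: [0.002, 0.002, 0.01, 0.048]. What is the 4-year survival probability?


p_k = 1 - q_k for each year
Survival = product of (1 - q_k)
= 0.998 * 0.998 * 0.99 * 0.952
= 0.9387


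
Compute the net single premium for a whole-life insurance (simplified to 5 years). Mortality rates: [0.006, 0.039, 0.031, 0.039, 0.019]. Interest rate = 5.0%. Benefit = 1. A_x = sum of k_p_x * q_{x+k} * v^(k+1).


v = 0.952381
Year 0: k_p_x=1.0, q=0.006, term=0.005714
Year 1: k_p_x=0.994, q=0.039, term=0.035162
Year 2: k_p_x=0.955234, q=0.031, term=0.02558
Year 3: k_p_x=0.925622, q=0.039, term=0.029699
Year 4: k_p_x=0.889522, q=0.019, term=0.013242
A_x = 0.1094


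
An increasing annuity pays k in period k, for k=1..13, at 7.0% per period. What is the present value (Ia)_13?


(Ia)_n = sum_{k=1}^{n} k * v^k, v = 1/(1+i)
v = 0.934579
Sum computed term by term:
(Ia)_13 = 50.6878


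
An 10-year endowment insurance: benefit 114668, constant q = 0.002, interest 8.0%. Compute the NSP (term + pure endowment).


Term component = 1527.007
Pure endowment = 10_p_x * v^10 * benefit = 0.980179 * 0.463193 * 114668 = 52060.7111
NSP = 53587.7181


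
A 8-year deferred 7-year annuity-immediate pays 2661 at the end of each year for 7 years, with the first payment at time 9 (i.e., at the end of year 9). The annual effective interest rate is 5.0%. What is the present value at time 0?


PV at time 8 of the 7-year annuity-immediate:
a_n = 2661 * (1-(1+0.05)^(-7))/0.05 = 15397.5396
Discount back 8 years to time 0:
PV = 15397.5396 * (1+0.05)^(-8)
= 15397.5396 * 0.676839
= 10421.6609


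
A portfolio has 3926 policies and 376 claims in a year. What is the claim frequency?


frequency = claims / policies
= 376 / 3926
= 0.0958


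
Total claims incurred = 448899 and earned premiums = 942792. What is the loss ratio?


Loss ratio = claims / premiums
= 448899 / 942792
= 0.4761


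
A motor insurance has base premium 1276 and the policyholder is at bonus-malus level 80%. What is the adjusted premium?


adjusted = base * BM_level / 100
= 1276 * 80 / 100
= 1276 * 0.8
= 1020.8


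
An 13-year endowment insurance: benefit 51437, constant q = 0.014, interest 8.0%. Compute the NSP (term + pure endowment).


Term component = 5315.7
Pure endowment = 13_p_x * v^13 * benefit = 0.83253 * 0.367698 * 51437 = 15745.8715
NSP = 21061.5715


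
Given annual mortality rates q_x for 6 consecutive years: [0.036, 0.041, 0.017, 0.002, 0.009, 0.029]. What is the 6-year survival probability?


p_k = 1 - q_k for each year
Survival = product of (1 - q_k)
= 0.964 * 0.959 * 0.983 * 0.998 * 0.991 * 0.971
= 0.8727


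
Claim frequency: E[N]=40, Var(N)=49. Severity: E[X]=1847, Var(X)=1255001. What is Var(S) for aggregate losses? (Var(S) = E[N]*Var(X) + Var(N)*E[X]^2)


Var(S) = E[N]*Var(X) + Var(N)*E[X]^2
= 40*1255001 + 49*1847^2
= 50200040 + 167159041
= 2.1736e+08


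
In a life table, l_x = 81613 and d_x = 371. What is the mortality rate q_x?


q_x = d_x / l_x
= 371 / 81613
= 0.0045


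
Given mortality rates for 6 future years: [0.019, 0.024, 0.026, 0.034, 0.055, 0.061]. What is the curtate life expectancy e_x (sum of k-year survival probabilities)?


e_x = sum_{k=1}^{n} k_p_x
k_p_x values:
  1_p_x = 0.981
  2_p_x = 0.957456
  3_p_x = 0.932562
  4_p_x = 0.900855
  5_p_x = 0.851308
  6_p_x = 0.799378
e_x = 5.4226


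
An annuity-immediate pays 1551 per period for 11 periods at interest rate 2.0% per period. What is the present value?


PV = PMT * (1 - (1+i)^(-n)) / i
= 1551 * (1 - (1+0.02)^(-11)) / 0.02
= 1551 * (1 - 0.804263) / 0.02
= 1551 * 9.786848
= 15179.4013


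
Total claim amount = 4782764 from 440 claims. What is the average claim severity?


severity = total / number
= 4782764 / 440
= 10869.9182


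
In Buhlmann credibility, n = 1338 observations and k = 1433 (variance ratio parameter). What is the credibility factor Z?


Z = n / (n + k)
= 1338 / (1338 + 1433)
= 1338 / 2771
= 0.4829


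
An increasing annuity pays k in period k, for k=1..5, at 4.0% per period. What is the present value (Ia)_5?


(Ia)_n = sum_{k=1}^{n} k * v^k, v = 1/(1+i)
v = 0.961538
Sum computed term by term:
(Ia)_5 = 13.0065


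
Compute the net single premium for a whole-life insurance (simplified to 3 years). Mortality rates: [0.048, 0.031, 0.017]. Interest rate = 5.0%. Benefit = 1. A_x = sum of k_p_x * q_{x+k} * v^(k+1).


v = 0.952381
Year 0: k_p_x=1.0, q=0.048, term=0.045714
Year 1: k_p_x=0.952, q=0.031, term=0.026768
Year 2: k_p_x=0.922488, q=0.017, term=0.013547
A_x = 0.086


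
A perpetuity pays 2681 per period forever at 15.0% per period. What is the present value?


PV = PMT / i
= 2681 / 0.15
= 17873.3333


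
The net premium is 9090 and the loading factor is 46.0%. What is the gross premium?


Gross = net * (1 + loading)
= 9090 * (1 + 0.46)
= 9090 * 1.46
= 13271.4


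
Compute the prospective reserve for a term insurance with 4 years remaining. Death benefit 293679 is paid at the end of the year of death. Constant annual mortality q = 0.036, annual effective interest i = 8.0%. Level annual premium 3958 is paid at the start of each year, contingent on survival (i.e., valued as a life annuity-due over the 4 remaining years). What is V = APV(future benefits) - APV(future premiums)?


v = 1/(1+i) = 0.925926
APV(future benefits) per unit = sum_{k=0}^{3} k_p_x * q * v^(k+1) = 0.113349
APV(future benefits) = 293679 * 0.113349 = 33288.1414
Life annuity-due factor ä_{x:4} = sum_{k=0}^{3} k_p_x * v^k = 3.400462
APV(future premiums) = 3958 * 3.400462 = 13459.0281
V = 33288.1414 - 13459.0281
= 19829.1133


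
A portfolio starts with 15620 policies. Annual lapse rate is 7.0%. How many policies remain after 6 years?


remaining = initial * (1 - lapse)^years
= 15620 * (1 - 0.07)^6
= 15620 * 0.64699
= 10105.9867


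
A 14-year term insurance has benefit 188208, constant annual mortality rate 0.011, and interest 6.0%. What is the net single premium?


NSP = benefit * sum_{k=0}^{n-1} k_p_x * q * v^(k+1)
With constant q=0.011, v=0.943396
Sum = 0.096235
NSP = 188208 * 0.096235
= 18112.1378


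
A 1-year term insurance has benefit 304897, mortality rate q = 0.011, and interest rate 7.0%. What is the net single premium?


NSP = benefit * q * v
v = 1/(1+i) = 0.934579
NSP = 304897 * 0.011 * 0.934579
= 3134.4551


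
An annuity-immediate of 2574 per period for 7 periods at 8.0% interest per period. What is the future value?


FV = PMT * ((1+i)^n - 1) / i
= 2574 * ((1.08)^7 - 1) / 0.08
= 2574 * (1.713824 - 1) / 0.08
= 22967.2958


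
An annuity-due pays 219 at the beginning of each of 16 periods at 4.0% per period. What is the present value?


PV_due = PMT * (1-(1+i)^(-n))/i * (1+i)
PV_immediate = 2551.8527
PV_due = 2551.8527 * 1.04
= 2653.9268


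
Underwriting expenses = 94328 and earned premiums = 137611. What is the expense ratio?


Expense ratio = expenses / premiums
= 94328 / 137611
= 0.6855


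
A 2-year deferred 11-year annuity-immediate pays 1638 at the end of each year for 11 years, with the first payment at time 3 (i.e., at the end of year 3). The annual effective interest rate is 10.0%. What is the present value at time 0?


PV at time 2 of the 11-year annuity-immediate:
a_n = 1638 * (1-(1+0.1)^(-11))/0.1 = 10638.9099
Discount back 2 years to time 0:
PV = 10638.9099 * (1+0.1)^(-2)
= 10638.9099 * 0.826446
= 8792.4875


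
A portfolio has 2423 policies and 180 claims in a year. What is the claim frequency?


frequency = claims / policies
= 180 / 2423
= 0.0743


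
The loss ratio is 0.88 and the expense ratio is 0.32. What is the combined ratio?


Combined ratio = loss ratio + expense ratio
= 0.88 + 0.32
= 1.2


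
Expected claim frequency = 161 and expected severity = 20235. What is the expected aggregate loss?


E[S] = E[N] * E[X]
= 161 * 20235
= 3.2578e+06


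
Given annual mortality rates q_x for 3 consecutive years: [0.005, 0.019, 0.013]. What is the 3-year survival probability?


p_k = 1 - q_k for each year
Survival = product of (1 - q_k)
= 0.995 * 0.981 * 0.987
= 0.9634


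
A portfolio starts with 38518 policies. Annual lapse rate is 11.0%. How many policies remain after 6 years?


remaining = initial * (1 - lapse)^years
= 38518 * (1 - 0.11)^6
= 38518 * 0.496981
= 19142.7254


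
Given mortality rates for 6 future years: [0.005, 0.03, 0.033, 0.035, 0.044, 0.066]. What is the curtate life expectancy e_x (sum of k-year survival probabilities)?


e_x = sum_{k=1}^{n} k_p_x
k_p_x values:
  1_p_x = 0.995
  2_p_x = 0.96515
  3_p_x = 0.9333
  4_p_x = 0.900635
  5_p_x = 0.861007
  6_p_x = 0.80418
e_x = 5.4593


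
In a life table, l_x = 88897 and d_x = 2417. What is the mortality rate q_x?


q_x = d_x / l_x
= 2417 / 88897
= 0.0272


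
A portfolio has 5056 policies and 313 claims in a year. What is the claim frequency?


frequency = claims / policies
= 313 / 5056
= 0.0619


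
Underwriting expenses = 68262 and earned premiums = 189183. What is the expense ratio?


Expense ratio = expenses / premiums
= 68262 / 189183
= 0.3608


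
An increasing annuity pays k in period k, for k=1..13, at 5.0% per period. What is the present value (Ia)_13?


(Ia)_n = sum_{k=1}^{n} k * v^k, v = 1/(1+i)
v = 0.952381
Sum computed term by term:
(Ia)_13 = 59.3815


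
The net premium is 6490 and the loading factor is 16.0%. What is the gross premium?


Gross = net * (1 + loading)
= 6490 * (1 + 0.16)
= 6490 * 1.16
= 7528.4


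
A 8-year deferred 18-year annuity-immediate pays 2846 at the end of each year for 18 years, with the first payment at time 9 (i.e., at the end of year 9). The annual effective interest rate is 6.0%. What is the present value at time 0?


PV at time 8 of the 18-year annuity-immediate:
a_n = 2846 * (1-(1+0.06)^(-18))/0.06 = 30815.3595
Discount back 8 years to time 0:
PV = 30815.3595 * (1+0.06)^(-8)
= 30815.3595 * 0.627412
= 19333.9378


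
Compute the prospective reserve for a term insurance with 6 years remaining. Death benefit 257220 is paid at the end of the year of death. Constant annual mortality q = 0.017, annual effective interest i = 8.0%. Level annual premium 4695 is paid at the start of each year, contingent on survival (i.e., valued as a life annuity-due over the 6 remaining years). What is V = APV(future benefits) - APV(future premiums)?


v = 1/(1+i) = 0.925926
APV(future benefits) per unit = sum_{k=0}^{5} k_p_x * q * v^(k+1) = 0.075613
APV(future benefits) = 257220 * 0.075613 = 19449.0922
Life annuity-due factor ä_{x:6} = sum_{k=0}^{5} k_p_x * v^k = 4.803629
APV(future premiums) = 4695 * 4.803629 = 22553.037
V = 19449.0922 - 22553.037
= -3103.9448


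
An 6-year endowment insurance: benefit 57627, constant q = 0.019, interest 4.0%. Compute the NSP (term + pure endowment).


Term component = 5485.8604
Pure endowment = 6_p_x * v^6 * benefit = 0.89128 * 0.790315 * 57627 = 40591.9598
NSP = 46077.8202


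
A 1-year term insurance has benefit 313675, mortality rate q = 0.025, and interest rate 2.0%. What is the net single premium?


NSP = benefit * q * v
v = 1/(1+i) = 0.980392
NSP = 313675 * 0.025 * 0.980392
= 7688.1127


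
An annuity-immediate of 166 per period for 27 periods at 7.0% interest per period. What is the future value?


FV = PMT * ((1+i)^n - 1) / i
= 166 * ((1.07)^27 - 1) / 0.07
= 166 * (6.213868 - 1) / 0.07
= 12364.3147


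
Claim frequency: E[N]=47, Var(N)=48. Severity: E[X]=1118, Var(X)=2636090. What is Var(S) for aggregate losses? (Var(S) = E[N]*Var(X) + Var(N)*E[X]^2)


Var(S) = E[N]*Var(X) + Var(N)*E[X]^2
= 47*2636090 + 48*1118^2
= 123896230 + 59996352
= 1.8389e+08


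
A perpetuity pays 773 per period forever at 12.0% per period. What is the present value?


PV = PMT / i
= 773 / 0.12
= 6441.6667


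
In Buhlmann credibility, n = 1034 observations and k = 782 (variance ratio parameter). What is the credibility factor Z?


Z = n / (n + k)
= 1034 / (1034 + 782)
= 1034 / 1816
= 0.5694


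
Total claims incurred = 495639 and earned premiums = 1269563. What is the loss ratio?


Loss ratio = claims / premiums
= 495639 / 1269563
= 0.3904


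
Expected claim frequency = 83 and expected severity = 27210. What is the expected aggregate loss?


E[S] = E[N] * E[X]
= 83 * 27210
= 2.2584e+06


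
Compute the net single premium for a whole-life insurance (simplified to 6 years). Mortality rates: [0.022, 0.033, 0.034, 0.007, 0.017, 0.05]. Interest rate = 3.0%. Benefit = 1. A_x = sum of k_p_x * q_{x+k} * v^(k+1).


v = 0.970874
Year 0: k_p_x=1.0, q=0.022, term=0.021359
Year 1: k_p_x=0.978, q=0.033, term=0.030421
Year 2: k_p_x=0.945726, q=0.034, term=0.029426
Year 3: k_p_x=0.913571, q=0.007, term=0.005682
Year 4: k_p_x=0.907176, q=0.017, term=0.013303
Year 5: k_p_x=0.891754, q=0.05, term=0.037342
A_x = 0.1375


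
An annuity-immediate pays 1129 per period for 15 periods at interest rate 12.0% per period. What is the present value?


PV = PMT * (1 - (1+i)^(-n)) / i
= 1129 * (1 - (1+0.12)^(-15)) / 0.12
= 1129 * (1 - 0.182696) / 0.12
= 1129 * 6.810864
= 7689.466


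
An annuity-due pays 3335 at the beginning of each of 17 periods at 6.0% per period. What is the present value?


PV_due = PMT * (1-(1+i)^(-n))/i * (1+i)
PV_immediate = 34941.6611
PV_due = 34941.6611 * 1.06
= 37038.1607


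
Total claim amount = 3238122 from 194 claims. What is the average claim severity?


severity = total / number
= 3238122 / 194
= 16691.3505


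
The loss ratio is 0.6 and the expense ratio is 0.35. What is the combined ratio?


Combined ratio = loss ratio + expense ratio
= 0.6 + 0.35
= 0.95


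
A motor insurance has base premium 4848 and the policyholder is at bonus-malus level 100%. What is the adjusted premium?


adjusted = base * BM_level / 100
= 4848 * 100 / 100
= 4848 * 1.0
= 4848.0


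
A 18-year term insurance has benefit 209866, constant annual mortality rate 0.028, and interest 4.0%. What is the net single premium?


NSP = benefit * sum_{k=0}^{n-1} k_p_x * q * v^(k+1)
With constant q=0.028, v=0.961538
Sum = 0.289854
NSP = 209866 * 0.289854
= 60830.5035


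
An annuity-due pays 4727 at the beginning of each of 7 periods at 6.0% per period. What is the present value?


PV_due = PMT * (1-(1+i)^(-n))/i * (1+i)
PV_immediate = 26387.9171
PV_due = 26387.9171 * 1.06
= 27971.1921


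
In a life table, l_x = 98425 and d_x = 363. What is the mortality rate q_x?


q_x = d_x / l_x
= 363 / 98425
= 0.0037


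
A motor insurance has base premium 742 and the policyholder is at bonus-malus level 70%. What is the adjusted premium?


adjusted = base * BM_level / 100
= 742 * 70 / 100
= 742 * 0.7
= 519.4


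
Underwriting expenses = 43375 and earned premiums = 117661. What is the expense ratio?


Expense ratio = expenses / premiums
= 43375 / 117661
= 0.3686


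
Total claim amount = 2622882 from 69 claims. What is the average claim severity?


severity = total / number
= 2622882 / 69
= 38012.7826


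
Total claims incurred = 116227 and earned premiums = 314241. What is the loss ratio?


Loss ratio = claims / premiums
= 116227 / 314241
= 0.3699


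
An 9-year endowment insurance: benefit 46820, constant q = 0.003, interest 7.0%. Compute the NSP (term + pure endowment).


Term component = 905.4426
Pure endowment = 9_p_x * v^9 * benefit = 0.973322 * 0.543934 * 46820 = 24787.5632
NSP = 25693.0058


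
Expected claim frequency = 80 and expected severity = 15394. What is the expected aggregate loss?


E[S] = E[N] * E[X]
= 80 * 15394
= 1.2315e+06


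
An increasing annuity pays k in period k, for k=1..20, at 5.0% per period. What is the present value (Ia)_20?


(Ia)_n = sum_{k=1}^{n} k * v^k, v = 1/(1+i)
v = 0.952381
Sum computed term by term:
(Ia)_20 = 110.9506


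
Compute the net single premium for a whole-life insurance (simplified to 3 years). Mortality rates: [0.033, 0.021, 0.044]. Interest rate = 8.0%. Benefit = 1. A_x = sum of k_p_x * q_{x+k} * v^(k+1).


v = 0.925926
Year 0: k_p_x=1.0, q=0.033, term=0.030556
Year 1: k_p_x=0.967, q=0.021, term=0.01741
Year 2: k_p_x=0.946693, q=0.044, term=0.033067
A_x = 0.081


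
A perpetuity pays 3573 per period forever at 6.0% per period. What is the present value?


PV = PMT / i
= 3573 / 0.06
= 59550.0


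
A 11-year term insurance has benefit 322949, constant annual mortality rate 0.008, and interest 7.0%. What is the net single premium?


NSP = benefit * sum_{k=0}^{n-1} k_p_x * q * v^(k+1)
With constant q=0.008, v=0.934579
Sum = 0.057957
NSP = 322949 * 0.057957
= 18717.2146


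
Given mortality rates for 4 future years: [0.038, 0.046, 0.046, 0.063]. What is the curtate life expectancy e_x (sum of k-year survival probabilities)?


e_x = sum_{k=1}^{n} k_p_x
k_p_x values:
  1_p_x = 0.962
  2_p_x = 0.917748
  3_p_x = 0.875532
  4_p_x = 0.820373
e_x = 3.5757
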